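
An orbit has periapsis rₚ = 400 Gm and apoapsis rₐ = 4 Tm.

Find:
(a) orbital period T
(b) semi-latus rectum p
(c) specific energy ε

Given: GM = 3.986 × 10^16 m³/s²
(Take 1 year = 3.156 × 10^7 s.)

Convert to SI: rₚ = 400 Gm = 4e+11 m; rₐ = 4 Tm = 4e+12 m.
(a) With a = (rₚ + rₐ)/2 = 2.2e+12 m, T = 2π √(a³/GM) = 2π √((2.2e+12)³/3.986e+16) s ≈ 1.027e+11 s
(b) From a = (rₚ + rₐ)/2 = 2.2e+12 m and e = (rₐ − rₚ)/(rₐ + rₚ) = 0.818182, p = a(1 − e²) = 2.2e+12 · (1 − (0.818182)²) ≈ 7.273e+11 m
(c) With a = (rₚ + rₐ)/2 = 2.2e+12 m, ε = −GM/(2a) = −3.986e+16/(2 · 2.2e+12) J/kg ≈ -9059 J/kg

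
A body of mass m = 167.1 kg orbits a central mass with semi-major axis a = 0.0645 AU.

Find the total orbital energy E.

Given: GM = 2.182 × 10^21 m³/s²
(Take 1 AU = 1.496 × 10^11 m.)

Convert to SI: a = 0.0645 AU = 9.6492e+09 m.
E = −GMm / (2a).
E = −2.182e+21 · 167.1 / (2 · 9.6492e+09) J ≈ -1.889e+13 J = -18.89 TJ.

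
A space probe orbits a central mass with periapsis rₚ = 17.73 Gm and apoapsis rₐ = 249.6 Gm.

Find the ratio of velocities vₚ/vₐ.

Convert to SI: rₚ = 17.73 Gm = 1.773e+10 m; rₐ = 249.6 Gm = 2.496e+11 m.
Conservation of angular momentum gives rₚvₚ = rₐvₐ, so vₚ/vₐ = rₐ/rₚ.
vₚ/vₐ = 2.496e+11 / 1.773e+10 ≈ 14.08.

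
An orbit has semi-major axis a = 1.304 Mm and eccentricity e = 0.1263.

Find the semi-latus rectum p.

Convert to SI: a = 1.304 Mm = 1.304e+06 m.
p = a (1 − e²).
p = 1.304e+06 · (1 − (0.1263)²) = 1.304e+06 · 0.984048 ≈ 1.283e+06 m = 1.283 Mm.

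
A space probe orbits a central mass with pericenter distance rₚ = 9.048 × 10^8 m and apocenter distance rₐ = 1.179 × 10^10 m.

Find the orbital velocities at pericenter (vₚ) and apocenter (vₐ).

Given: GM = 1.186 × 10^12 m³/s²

Use the vis-viva equation v² = GM(2/r − 1/a) with a = (rₚ + rₐ)/2 = (9.048e+08 + 1.179e+10)/2 = 6.3474e+09 m.
vₚ = √(GM · (2/rₚ − 1/a)) = √(1.186e+12 · (2/9.048e+08 − 1/6.3474e+09)) m/s ≈ 49.34 m/s = 49.34 m/s.
vₐ = √(GM · (2/rₐ − 1/a)) = √(1.186e+12 · (2/1.179e+10 − 1/6.3474e+09)) m/s ≈ 3.787 m/s = 3.787 m/s.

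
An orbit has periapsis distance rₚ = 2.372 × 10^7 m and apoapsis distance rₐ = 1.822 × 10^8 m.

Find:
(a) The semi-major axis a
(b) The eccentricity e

(a) a = (rₚ + rₐ) / 2 = (2.372e+07 + 1.822e+08) / 2 ≈ 1.03e+08 m = 1.03 × 10^8 m.
(b) e = (rₐ − rₚ) / (rₐ + rₚ) = (1.822e+08 − 2.372e+07) / (1.822e+08 + 2.372e+07) ≈ 0.7696.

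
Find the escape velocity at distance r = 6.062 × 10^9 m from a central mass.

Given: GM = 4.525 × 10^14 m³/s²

Escape velocity comes from setting total energy to zero: ½v² − GM/r = 0 ⇒ v_esc = √(2GM / r).
v_esc = √(2 · 4.525e+14 / 6.062e+09) m/s ≈ 386.4 m/s = 386.4 m/s.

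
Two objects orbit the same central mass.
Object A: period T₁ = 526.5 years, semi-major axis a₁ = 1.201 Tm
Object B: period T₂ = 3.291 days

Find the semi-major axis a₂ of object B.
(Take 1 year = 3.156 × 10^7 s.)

Convert to SI: T₁ = 526.5 years = 1.66163e+10 s; a₁ = 1.201 Tm = 1.201e+12 m; T₂ = 3.291 days = 284342 s.
Kepler's third law: (T₁/T₂)² = (a₁/a₂)³ ⇒ a₂ = a₁ · (T₂/T₁)^(2/3).
T₂/T₁ = 284342 / 1.66163e+10 = 1.71122e-05.
a₂ = 1.201e+12 · (1.71122e-05)^(2/3) m ≈ 7.975e+08 m = 797.5 Mm.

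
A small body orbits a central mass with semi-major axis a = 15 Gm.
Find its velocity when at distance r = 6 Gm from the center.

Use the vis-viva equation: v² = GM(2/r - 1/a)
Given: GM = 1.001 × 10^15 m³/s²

Convert to SI: a = 15 Gm = 1.5e+10 m; r = 6 Gm = 6e+09 m.
Vis-viva: v = √(GM · (2/r − 1/a)).
2/r − 1/a = 2/6e+09 − 1/1.5e+10 = 2.66667e-10 m⁻¹.
v = √(1.001e+15 · 2.66667e-10) m/s ≈ 516.7 m/s = 516.7 m/s.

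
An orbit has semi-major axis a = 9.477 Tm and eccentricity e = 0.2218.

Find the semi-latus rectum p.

Convert to SI: a = 9.477 Tm = 9.477e+12 m.
p = a (1 − e²).
p = 9.477e+12 · (1 − (0.2218)²) = 9.477e+12 · 0.950805 ≈ 9.011e+12 m = 9.011 Tm.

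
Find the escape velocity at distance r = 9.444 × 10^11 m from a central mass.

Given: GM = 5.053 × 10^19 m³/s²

Escape velocity comes from setting total energy to zero: ½v² − GM/r = 0 ⇒ v_esc = √(2GM / r).
v_esc = √(2 · 5.053e+19 / 9.444e+11) m/s ≈ 1.034e+04 m/s = 10.34 km/s.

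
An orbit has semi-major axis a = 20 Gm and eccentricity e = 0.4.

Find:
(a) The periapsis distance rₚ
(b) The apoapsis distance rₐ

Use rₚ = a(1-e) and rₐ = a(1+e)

Convert to SI: a = 20 Gm = 2e+10 m.
(a) rₚ = a(1 − e) = 2e+10 · (1 − 0.4) = 2e+10 · 0.6 ≈ 1.2e+10 m = 12 Gm.
(b) rₐ = a(1 + e) = 2e+10 · (1 + 0.4) = 2e+10 · 1.4 ≈ 2.8e+10 m = 28 Gm.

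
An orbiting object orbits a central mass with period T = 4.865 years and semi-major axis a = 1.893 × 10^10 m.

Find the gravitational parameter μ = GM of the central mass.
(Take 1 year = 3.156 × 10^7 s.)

Convert to SI: T = 4.865 years = 1.53539e+08 s.
GM = 4π² · a³ / T².
GM = 4π² · (1.893e+10)³ / (1.53539e+08)² m³/s² ≈ 1.136e+16 m³/s² = 1.136 × 10^16 m³/s².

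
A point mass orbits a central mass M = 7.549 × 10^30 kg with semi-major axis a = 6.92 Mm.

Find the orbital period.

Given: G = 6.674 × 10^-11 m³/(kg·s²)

Convert to SI: a = 6.92 Mm = 6.92e+06 m.
GM = G · M = 6.674e-11 · 7.549e+30 = 5.0382e+20 m³/s².
Kepler's third law: T = 2π √(a³ / GM).
Substituting a = 6.92e+06 m and GM = 5.0382e+20 m³/s²:
T = 2π √((6.92e+06)³ / 5.0382e+20) s
T ≈ 5.096 s = 5.096 seconds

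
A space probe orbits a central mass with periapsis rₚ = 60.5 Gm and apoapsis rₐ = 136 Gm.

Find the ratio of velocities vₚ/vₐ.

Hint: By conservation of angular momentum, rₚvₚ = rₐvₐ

Convert to SI: rₚ = 60.5 Gm = 6.05e+10 m; rₐ = 136 Gm = 1.36e+11 m.
Conservation of angular momentum gives rₚvₚ = rₐvₐ, so vₚ/vₐ = rₐ/rₚ.
vₚ/vₐ = 1.36e+11 / 6.05e+10 ≈ 2.248.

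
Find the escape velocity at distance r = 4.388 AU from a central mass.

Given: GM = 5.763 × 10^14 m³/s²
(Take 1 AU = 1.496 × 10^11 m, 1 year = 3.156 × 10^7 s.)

Convert to SI: r = 4.388 AU = 6.56445e+11 m.
Escape velocity comes from setting total energy to zero: ½v² − GM/r = 0 ⇒ v_esc = √(2GM / r).
v_esc = √(2 · 5.763e+14 / 6.56445e+11) m/s ≈ 41.9 m/s = 0.00884 AU/year.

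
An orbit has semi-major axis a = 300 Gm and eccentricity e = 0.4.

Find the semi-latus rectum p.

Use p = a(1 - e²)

Convert to SI: a = 300 Gm = 3e+11 m.
p = a (1 − e²).
p = 3e+11 · (1 − (0.4)²) = 3e+11 · 0.84 ≈ 2.52e+11 m = 252 Gm.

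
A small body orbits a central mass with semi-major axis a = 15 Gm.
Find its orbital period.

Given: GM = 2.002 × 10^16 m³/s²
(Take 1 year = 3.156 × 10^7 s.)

Convert to SI: a = 15 Gm = 1.5e+10 m.
Kepler's third law: T = 2π √(a³ / GM).
Substituting a = 1.5e+10 m and GM = 2.002e+16 m³/s²:
T = 2π √((1.5e+10)³ / 2.002e+16) s
T ≈ 8.158e+07 s = 2.585 years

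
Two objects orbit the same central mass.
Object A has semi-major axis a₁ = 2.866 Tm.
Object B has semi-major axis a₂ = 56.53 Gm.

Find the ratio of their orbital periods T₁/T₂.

Convert to SI: a₁ = 2.866 Tm = 2.866e+12 m; a₂ = 56.53 Gm = 5.653e+10 m.
From Kepler's third law, (T₁/T₂)² = (a₁/a₂)³, so T₁/T₂ = (a₁/a₂)^(3/2).
a₁/a₂ = 2.866e+12 / 5.653e+10 = 50.6987.
T₁/T₂ = (50.6987)^(3/2) ≈ 361.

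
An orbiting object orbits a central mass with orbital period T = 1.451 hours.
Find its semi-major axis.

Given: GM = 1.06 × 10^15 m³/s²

Convert to SI: T = 1.451 hours = 5223.6 s.
Invert Kepler's third law: a = (GM · T² / (4π²))^(1/3).
Substituting T = 5223.6 s and GM = 1.06e+15 m³/s²:
a = (1.06e+15 · (5223.6)² / (4π²))^(1/3) m
a ≈ 9.015e+06 m = 9.015 × 10^6 m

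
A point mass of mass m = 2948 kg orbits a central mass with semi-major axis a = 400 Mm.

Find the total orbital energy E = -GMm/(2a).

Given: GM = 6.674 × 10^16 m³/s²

Convert to SI: a = 400 Mm = 4e+08 m.
E = −GMm / (2a).
E = −6.674e+16 · 2948 / (2 · 4e+08) J ≈ -2.459e+11 J = -245.9 GJ.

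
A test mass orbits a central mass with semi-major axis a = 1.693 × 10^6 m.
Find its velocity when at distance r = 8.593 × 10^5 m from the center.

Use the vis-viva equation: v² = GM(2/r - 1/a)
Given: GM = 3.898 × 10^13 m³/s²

Vis-viva: v = √(GM · (2/r − 1/a)).
2/r − 1/a = 2/859300 − 1/1.693e+06 = 1.73681e-06 m⁻¹.
v = √(3.898e+13 · 1.73681e-06) m/s ≈ 8228 m/s = 8.228 km/s.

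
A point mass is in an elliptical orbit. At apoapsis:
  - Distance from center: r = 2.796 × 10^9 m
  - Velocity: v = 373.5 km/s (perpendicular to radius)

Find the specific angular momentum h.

Convert to SI: v = 373.5 km/s = 373500 m/s.
With v perpendicular to r, h = r · v.
h = 2.796e+09 · 373500 m²/s ≈ 1.044e+15 m²/s.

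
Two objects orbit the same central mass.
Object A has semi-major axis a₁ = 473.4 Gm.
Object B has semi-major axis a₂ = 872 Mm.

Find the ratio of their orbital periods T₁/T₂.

Convert to SI: a₁ = 473.4 Gm = 4.734e+11 m; a₂ = 872 Mm = 8.72e+08 m.
From Kepler's third law, (T₁/T₂)² = (a₁/a₂)³, so T₁/T₂ = (a₁/a₂)^(3/2).
a₁/a₂ = 4.734e+11 / 8.72e+08 = 542.89.
T₁/T₂ = (542.89)^(3/2) ≈ 1.265e+04.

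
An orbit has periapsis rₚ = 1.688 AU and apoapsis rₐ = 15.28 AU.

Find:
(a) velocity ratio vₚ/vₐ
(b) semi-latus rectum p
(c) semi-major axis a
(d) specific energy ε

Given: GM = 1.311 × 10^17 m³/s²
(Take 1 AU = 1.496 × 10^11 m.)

Convert to SI: rₚ = 1.688 AU = 2.52525e+11 m; rₐ = 15.28 AU = 2.28589e+12 m.
(a) Conservation of angular momentum (rₚvₚ = rₐvₐ) gives vₚ/vₐ = rₐ/rₚ = 2.28589e+12/2.52525e+11 ≈ 9.052
(b) From a = (rₚ + rₐ)/2 = 1.26921e+12 m and e = (rₐ − rₚ)/(rₐ + rₚ) = 0.801037, p = a(1 − e²) = 1.26921e+12 · (1 − (0.801037)²) ≈ 4.548e+11 m
(c) a = (rₚ + rₐ)/2 = (2.52525e+11 + 2.28589e+12)/2 ≈ 1.269e+12 m
(d) With a = (rₚ + rₐ)/2 = 1.26921e+12 m, ε = −GM/(2a) = −1.311e+17/(2 · 1.26921e+12) J/kg ≈ -5.165e+04 J/kg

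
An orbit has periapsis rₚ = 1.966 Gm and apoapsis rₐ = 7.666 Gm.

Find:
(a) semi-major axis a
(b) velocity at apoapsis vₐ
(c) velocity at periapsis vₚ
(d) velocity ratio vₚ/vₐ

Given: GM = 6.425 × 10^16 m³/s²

Convert to SI: rₚ = 1.966 Gm = 1.966e+09 m; rₐ = 7.666 Gm = 7.666e+09 m.
(a) a = (rₚ + rₐ)/2 = (1.966e+09 + 7.666e+09)/2 ≈ 4.816e+09 m
(b) With a = (rₚ + rₐ)/2 = 4.816e+09 m, vₐ = √(GM (2/rₐ − 1/a)) = √(6.425e+16 · (2/7.666e+09 − 1/4.816e+09)) m/s ≈ 1850 m/s
(c) With a = (rₚ + rₐ)/2 = 4.816e+09 m, vₚ = √(GM (2/rₚ − 1/a)) = √(6.425e+16 · (2/1.966e+09 − 1/4.816e+09)) m/s ≈ 7213 m/s
(d) Conservation of angular momentum (rₚvₚ = rₐvₐ) gives vₚ/vₐ = rₐ/rₚ = 7.666e+09/1.966e+09 ≈ 3.899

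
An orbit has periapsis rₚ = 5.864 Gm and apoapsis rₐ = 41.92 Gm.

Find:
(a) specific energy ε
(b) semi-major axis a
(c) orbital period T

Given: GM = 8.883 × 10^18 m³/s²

Convert to SI: rₚ = 5.864 Gm = 5.864e+09 m; rₐ = 41.92 Gm = 4.192e+10 m.
(a) With a = (rₚ + rₐ)/2 = 2.3892e+10 m, ε = −GM/(2a) = −8.883e+18/(2 · 2.3892e+10) J/kg ≈ -1.859e+08 J/kg
(b) a = (rₚ + rₐ)/2 = (5.864e+09 + 4.192e+10)/2 ≈ 2.389e+10 m
(c) With a = (rₚ + rₐ)/2 = 2.3892e+10 m, T = 2π √(a³/GM) = 2π √((2.3892e+10)³/8.883e+18) s ≈ 7.785e+06 s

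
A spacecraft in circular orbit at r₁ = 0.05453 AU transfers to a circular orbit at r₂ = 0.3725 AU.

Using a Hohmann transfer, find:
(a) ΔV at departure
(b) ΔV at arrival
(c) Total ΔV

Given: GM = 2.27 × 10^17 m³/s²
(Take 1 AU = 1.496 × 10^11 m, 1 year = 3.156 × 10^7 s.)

Convert to SI: r₁ = 0.05453 AU = 8.15769e+09 m; r₂ = 0.3725 AU = 5.5726e+10 m.
Transfer semi-major axis: a_t = (r₁ + r₂)/2 = (8.15769e+09 + 5.5726e+10)/2 = 3.19418e+10 m.
Circular speeds: v₁ = √(GM/r₁) = 5275.08 m/s, v₂ = √(GM/r₂) = 2018.29 m/s.
Transfer speeds (vis-viva v² = GM(2/r − 1/a_t)): v₁ᵗ = 6967.52 m/s, v₂ᵗ = 1019.97 m/s.
(a) ΔV₁ = |v₁ᵗ − v₁| ≈ 1692 m/s = 0.357 AU/year.
(b) ΔV₂ = |v₂ − v₂ᵗ| ≈ 998.3 m/s = 0.2106 AU/year.
(c) ΔV_total = ΔV₁ + ΔV₂ ≈ 2691 m/s = 0.5676 AU/year.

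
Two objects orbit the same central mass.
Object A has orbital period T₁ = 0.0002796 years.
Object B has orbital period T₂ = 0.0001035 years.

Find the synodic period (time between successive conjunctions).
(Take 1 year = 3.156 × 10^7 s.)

Convert to SI: T₁ = 0.0002796 years = 8824.18 s; T₂ = 0.0001035 years = 3266.46 s.
T_syn = |T₁ · T₂ / (T₁ − T₂)|.
T_syn = |8824.18 · 3266.46 / (8824.18 − 3266.46)| s ≈ 5186 s = 0.0001643 years.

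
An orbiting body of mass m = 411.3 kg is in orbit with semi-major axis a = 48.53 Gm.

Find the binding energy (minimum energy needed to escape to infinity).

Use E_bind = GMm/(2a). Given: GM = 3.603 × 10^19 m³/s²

Convert to SI: a = 48.53 Gm = 4.853e+10 m.
Total orbital energy is E = −GMm/(2a); binding energy is E_bind = −E = GMm/(2a).
E_bind = 3.603e+19 · 411.3 / (2 · 4.853e+10) J ≈ 1.527e+11 J = 152.7 GJ.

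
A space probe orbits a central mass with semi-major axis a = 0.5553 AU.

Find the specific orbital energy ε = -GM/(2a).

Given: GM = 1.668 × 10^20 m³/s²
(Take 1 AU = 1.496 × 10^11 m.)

Convert to SI: a = 0.5553 AU = 8.30729e+10 m.
ε = −GM / (2a).
ε = −1.668e+20 / (2 · 8.30729e+10) J/kg ≈ -1.004e+09 J/kg = -1.004 GJ/kg.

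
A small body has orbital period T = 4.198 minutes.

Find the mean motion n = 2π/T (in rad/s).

Convert to SI: T = 4.198 minutes = 251.88 s.
n = 2π / T.
n = 2π / 251.88 s ≈ 0.02495 rad/s.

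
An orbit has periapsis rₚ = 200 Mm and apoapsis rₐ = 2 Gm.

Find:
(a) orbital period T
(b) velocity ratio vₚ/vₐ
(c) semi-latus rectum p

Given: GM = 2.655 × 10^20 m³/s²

Convert to SI: rₚ = 200 Mm = 2e+08 m; rₐ = 2 Gm = 2e+09 m.
(a) With a = (rₚ + rₐ)/2 = 1.1e+09 m, T = 2π √(a³/GM) = 2π √((1.1e+09)³/2.655e+20) s ≈ 1.407e+04 s
(b) Conservation of angular momentum (rₚvₚ = rₐvₐ) gives vₚ/vₐ = rₐ/rₚ = 2e+09/2e+08 ≈ 10
(c) From a = (rₚ + rₐ)/2 = 1.1e+09 m and e = (rₐ − rₚ)/(rₐ + rₚ) = 0.818182, p = a(1 − e²) = 1.1e+09 · (1 − (0.818182)²) ≈ 3.636e+08 m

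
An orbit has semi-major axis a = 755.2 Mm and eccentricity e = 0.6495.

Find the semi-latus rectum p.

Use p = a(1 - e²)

Convert to SI: a = 755.2 Mm = 7.552e+08 m.
p = a (1 − e²).
p = 7.552e+08 · (1 − (0.6495)²) = 7.552e+08 · 0.57815 ≈ 4.366e+08 m = 436.6 Mm.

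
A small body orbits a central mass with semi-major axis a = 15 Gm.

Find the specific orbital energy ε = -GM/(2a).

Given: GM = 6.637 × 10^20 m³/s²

Convert to SI: a = 15 Gm = 1.5e+10 m.
ε = −GM / (2a).
ε = −6.637e+20 / (2 · 1.5e+10) J/kg ≈ -2.212e+10 J/kg = -22.12 GJ/kg.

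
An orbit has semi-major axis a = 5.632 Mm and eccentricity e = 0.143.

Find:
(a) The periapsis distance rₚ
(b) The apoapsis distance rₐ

Convert to SI: a = 5.632 Mm = 5.632e+06 m.
(a) rₚ = a(1 − e) = 5.632e+06 · (1 − 0.143) = 5.632e+06 · 0.857 ≈ 4.827e+06 m = 4.827 Mm.
(b) rₐ = a(1 + e) = 5.632e+06 · (1 + 0.143) = 5.632e+06 · 1.143 ≈ 6.437e+06 m = 6.437 Mm.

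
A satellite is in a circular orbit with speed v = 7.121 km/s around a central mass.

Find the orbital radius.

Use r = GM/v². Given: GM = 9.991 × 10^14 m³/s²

Convert to SI: v = 7.121 km/s = 7121 m/s.
For a circular orbit, v² = GM / r, so r = GM / v².
r = 9.991e+14 / (7121)² m ≈ 1.97e+07 m = 19.7 Mm.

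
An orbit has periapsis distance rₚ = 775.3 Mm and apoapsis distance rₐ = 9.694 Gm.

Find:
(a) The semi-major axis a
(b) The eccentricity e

Convert to SI: rₚ = 775.3 Mm = 7.753e+08 m; rₐ = 9.694 Gm = 9.694e+09 m.
(a) a = (rₚ + rₐ) / 2 = (7.753e+08 + 9.694e+09) / 2 ≈ 5.235e+09 m = 5.235 Gm.
(b) e = (rₐ − rₚ) / (rₐ + rₚ) = (9.694e+09 − 7.753e+08) / (9.694e+09 + 7.753e+08) ≈ 0.8519.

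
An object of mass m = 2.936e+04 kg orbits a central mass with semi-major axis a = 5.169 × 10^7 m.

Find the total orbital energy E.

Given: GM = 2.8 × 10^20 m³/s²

E = −GMm / (2a).
E = −2.8e+20 · 2.936e+04 / (2 · 5.169e+07) J ≈ -7.952e+16 J = -79.52 PJ.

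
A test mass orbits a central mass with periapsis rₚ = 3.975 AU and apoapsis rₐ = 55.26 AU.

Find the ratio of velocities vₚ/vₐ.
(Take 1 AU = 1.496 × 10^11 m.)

Convert to SI: rₚ = 3.975 AU = 5.9466e+11 m; rₐ = 55.26 AU = 8.2669e+12 m.
Conservation of angular momentum gives rₚvₚ = rₐvₐ, so vₚ/vₐ = rₐ/rₚ.
vₚ/vₐ = 8.2669e+12 / 5.9466e+11 ≈ 13.9.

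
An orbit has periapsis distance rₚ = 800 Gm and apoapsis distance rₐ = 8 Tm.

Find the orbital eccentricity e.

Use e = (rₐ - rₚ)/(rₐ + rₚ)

Convert to SI: rₚ = 800 Gm = 8e+11 m; rₐ = 8 Tm = 8e+12 m.
e = (rₐ − rₚ) / (rₐ + rₚ).
e = (8e+12 − 8e+11) / (8e+12 + 8e+11) = 7.2e+12 / 8.8e+12 ≈ 0.8182.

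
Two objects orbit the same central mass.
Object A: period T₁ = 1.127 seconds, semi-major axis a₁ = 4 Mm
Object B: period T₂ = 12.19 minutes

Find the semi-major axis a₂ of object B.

Convert to SI: a₁ = 4 Mm = 4e+06 m; T₂ = 12.19 minutes = 731.4 s.
Kepler's third law: (T₁/T₂)² = (a₁/a₂)³ ⇒ a₂ = a₁ · (T₂/T₁)^(2/3).
T₂/T₁ = 731.4 / 1.127 = 648.98.
a₂ = 4e+06 · (648.98)^(2/3) m ≈ 2.998e+08 m = 299.8 Mm.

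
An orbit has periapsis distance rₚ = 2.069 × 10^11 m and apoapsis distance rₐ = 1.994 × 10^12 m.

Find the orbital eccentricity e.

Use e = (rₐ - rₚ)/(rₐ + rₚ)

e = (rₐ − rₚ) / (rₐ + rₚ).
e = (1.994e+12 − 2.069e+11) / (1.994e+12 + 2.069e+11) = 1.7871e+12 / 2.2009e+12 ≈ 0.812.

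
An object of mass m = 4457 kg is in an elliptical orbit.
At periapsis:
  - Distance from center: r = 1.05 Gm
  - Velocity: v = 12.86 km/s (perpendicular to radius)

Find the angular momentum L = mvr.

Convert to SI: r = 1.05 Gm = 1.05e+09 m; v = 12.86 km/s = 12860 m/s.
Since v is perpendicular to r, L = m · v · r.
L = 4457 · 12860 · 1.05e+09 kg·m²/s ≈ 6.018e+16 kg·m²/s.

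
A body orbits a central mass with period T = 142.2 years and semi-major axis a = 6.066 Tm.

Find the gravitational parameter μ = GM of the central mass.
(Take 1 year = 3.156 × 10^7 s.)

Convert to SI: T = 142.2 years = 4.48783e+09 s; a = 6.066 Tm = 6.066e+12 m.
GM = 4π² · a³ / T².
GM = 4π² · (6.066e+12)³ / (4.48783e+09)² m³/s² ≈ 4.375e+20 m³/s² = 4.375 × 10^20 m³/s².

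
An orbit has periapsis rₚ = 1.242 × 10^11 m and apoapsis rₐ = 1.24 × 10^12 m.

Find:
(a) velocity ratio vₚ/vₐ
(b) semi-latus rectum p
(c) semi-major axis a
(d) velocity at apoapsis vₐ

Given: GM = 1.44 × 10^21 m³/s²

(a) Conservation of angular momentum (rₚvₚ = rₐvₐ) gives vₚ/vₐ = rₐ/rₚ = 1.24e+12/1.242e+11 ≈ 9.984
(b) From a = (rₚ + rₐ)/2 = 6.821e+11 m and e = (rₐ − rₚ)/(rₐ + rₚ) = 0.817915, p = a(1 − e²) = 6.821e+11 · (1 − (0.817915)²) ≈ 2.258e+11 m
(c) a = (rₚ + rₐ)/2 = (1.242e+11 + 1.24e+12)/2 ≈ 6.821e+11 m
(d) With a = (rₚ + rₐ)/2 = 6.821e+11 m, vₐ = √(GM (2/rₐ − 1/a)) = √(1.44e+21 · (2/1.24e+12 − 1/6.821e+11)) m/s ≈ 1.454e+04 m/s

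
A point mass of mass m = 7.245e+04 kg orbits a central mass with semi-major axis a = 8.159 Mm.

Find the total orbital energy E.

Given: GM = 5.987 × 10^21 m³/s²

Convert to SI: a = 8.159 Mm = 8.159e+06 m.
E = −GMm / (2a).
E = −5.987e+21 · 7.245e+04 / (2 · 8.159e+06) J ≈ -2.658e+19 J = -26.58 EJ.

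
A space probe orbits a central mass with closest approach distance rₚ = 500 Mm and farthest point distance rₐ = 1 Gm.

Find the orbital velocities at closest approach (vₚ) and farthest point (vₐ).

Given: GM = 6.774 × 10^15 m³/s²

Convert to SI: rₚ = 500 Mm = 5e+08 m; rₐ = 1 Gm = 1e+09 m.
Use the vis-viva equation v² = GM(2/r − 1/a) with a = (rₚ + rₐ)/2 = (5e+08 + 1e+09)/2 = 7.5e+08 m.
vₚ = √(GM · (2/rₚ − 1/a)) = √(6.774e+15 · (2/5e+08 − 1/7.5e+08)) m/s ≈ 4250 m/s = 4.25 km/s.
vₐ = √(GM · (2/rₐ − 1/a)) = √(6.774e+15 · (2/1e+09 − 1/7.5e+08)) m/s ≈ 2125 m/s = 2.125 km/s.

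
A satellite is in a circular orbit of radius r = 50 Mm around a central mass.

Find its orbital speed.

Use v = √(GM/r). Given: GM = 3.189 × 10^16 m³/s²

Convert to SI: r = 50 Mm = 5e+07 m.
For a circular orbit, gravity supplies the centripetal force, so v = √(GM / r).
v = √(3.189e+16 / 5e+07) m/s ≈ 2.525e+04 m/s = 25.25 km/s.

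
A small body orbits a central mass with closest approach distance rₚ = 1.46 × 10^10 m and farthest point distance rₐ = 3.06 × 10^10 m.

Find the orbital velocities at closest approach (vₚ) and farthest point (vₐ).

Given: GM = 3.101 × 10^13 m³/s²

Use the vis-viva equation v² = GM(2/r − 1/a) with a = (rₚ + rₐ)/2 = (1.46e+10 + 3.06e+10)/2 = 2.26e+10 m.
vₚ = √(GM · (2/rₚ − 1/a)) = √(3.101e+13 · (2/1.46e+10 − 1/2.26e+10)) m/s ≈ 53.63 m/s = 53.63 m/s.
vₐ = √(GM · (2/rₐ − 1/a)) = √(3.101e+13 · (2/3.06e+10 − 1/2.26e+10)) m/s ≈ 25.59 m/s = 25.59 m/s.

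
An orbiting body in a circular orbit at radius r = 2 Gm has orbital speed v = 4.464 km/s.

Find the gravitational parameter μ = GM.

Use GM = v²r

Convert to SI: r = 2 Gm = 2e+09 m; v = 4.464 km/s = 4464 m/s.
For a circular orbit v² = GM/r, so GM = v² · r.
GM = (4464)² · 2e+09 m³/s² ≈ 3.985e+16 m³/s² = 3.985 × 10^16 m³/s².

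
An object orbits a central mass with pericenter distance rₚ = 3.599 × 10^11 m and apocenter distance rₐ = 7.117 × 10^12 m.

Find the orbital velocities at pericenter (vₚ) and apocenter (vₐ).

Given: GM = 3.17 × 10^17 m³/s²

Use the vis-viva equation v² = GM(2/r − 1/a) with a = (rₚ + rₐ)/2 = (3.599e+11 + 7.117e+12)/2 = 3.73845e+12 m.
vₚ = √(GM · (2/rₚ − 1/a)) = √(3.17e+17 · (2/3.599e+11 − 1/3.73845e+12)) m/s ≈ 1295 m/s = 1.295 km/s.
vₐ = √(GM · (2/rₐ − 1/a)) = √(3.17e+17 · (2/7.117e+12 − 1/3.73845e+12)) m/s ≈ 65.48 m/s = 65.48 m/s.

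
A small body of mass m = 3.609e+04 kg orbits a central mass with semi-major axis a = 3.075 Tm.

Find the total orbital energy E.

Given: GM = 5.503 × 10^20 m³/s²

Convert to SI: a = 3.075 Tm = 3.075e+12 m.
E = −GMm / (2a).
E = −5.503e+20 · 3.609e+04 / (2 · 3.075e+12) J ≈ -3.229e+12 J = -3.229 TJ.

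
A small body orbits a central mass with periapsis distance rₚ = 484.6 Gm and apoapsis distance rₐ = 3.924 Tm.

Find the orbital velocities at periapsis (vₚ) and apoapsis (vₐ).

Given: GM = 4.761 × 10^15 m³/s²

Convert to SI: rₚ = 484.6 Gm = 4.846e+11 m; rₐ = 3.924 Tm = 3.924e+12 m.
Use the vis-viva equation v² = GM(2/r − 1/a) with a = (rₚ + rₐ)/2 = (4.846e+11 + 3.924e+12)/2 = 2.2043e+12 m.
vₚ = √(GM · (2/rₚ − 1/a)) = √(4.761e+15 · (2/4.846e+11 − 1/2.2043e+12)) m/s ≈ 132.2 m/s = 132.2 m/s.
vₐ = √(GM · (2/rₐ − 1/a)) = √(4.761e+15 · (2/3.924e+12 − 1/2.2043e+12)) m/s ≈ 16.33 m/s = 16.33 m/s.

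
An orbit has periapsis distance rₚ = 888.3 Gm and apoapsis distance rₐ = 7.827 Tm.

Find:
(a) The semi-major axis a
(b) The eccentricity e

Convert to SI: rₚ = 888.3 Gm = 8.883e+11 m; rₐ = 7.827 Tm = 7.827e+12 m.
(a) a = (rₚ + rₐ) / 2 = (8.883e+11 + 7.827e+12) / 2 ≈ 4.358e+12 m = 4.358 Tm.
(b) e = (rₐ − rₚ) / (rₐ + rₚ) = (7.827e+12 − 8.883e+11) / (7.827e+12 + 8.883e+11) ≈ 0.7962.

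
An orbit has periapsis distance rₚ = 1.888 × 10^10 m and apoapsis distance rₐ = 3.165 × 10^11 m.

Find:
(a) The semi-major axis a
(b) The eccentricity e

(a) a = (rₚ + rₐ) / 2 = (1.888e+10 + 3.165e+11) / 2 ≈ 1.677e+11 m = 1.677 × 10^11 m.
(b) e = (rₐ − rₚ) / (rₐ + rₚ) = (3.165e+11 − 1.888e+10) / (3.165e+11 + 1.888e+10) ≈ 0.8874.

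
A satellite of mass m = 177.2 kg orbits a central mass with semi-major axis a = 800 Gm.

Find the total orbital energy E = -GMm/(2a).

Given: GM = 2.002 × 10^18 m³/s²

Convert to SI: a = 800 Gm = 8e+11 m.
E = −GMm / (2a).
E = −2.002e+18 · 177.2 / (2 · 8e+11) J ≈ -2.217e+08 J = -221.7 MJ.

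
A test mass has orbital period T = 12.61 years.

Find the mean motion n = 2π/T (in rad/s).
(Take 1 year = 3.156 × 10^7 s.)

Convert to SI: T = 12.61 years = 3.97972e+08 s.
n = 2π / T.
n = 2π / 3.97972e+08 s ≈ 1.579e-08 rad/s.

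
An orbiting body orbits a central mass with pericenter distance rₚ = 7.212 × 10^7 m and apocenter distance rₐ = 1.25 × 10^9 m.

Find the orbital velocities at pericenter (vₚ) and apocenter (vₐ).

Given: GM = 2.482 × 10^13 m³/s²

Use the vis-viva equation v² = GM(2/r − 1/a) with a = (rₚ + rₐ)/2 = (7.212e+07 + 1.25e+09)/2 = 6.6106e+08 m.
vₚ = √(GM · (2/rₚ − 1/a)) = √(2.482e+13 · (2/7.212e+07 − 1/6.6106e+08)) m/s ≈ 806.7 m/s = 806.7 m/s.
vₐ = √(GM · (2/rₐ − 1/a)) = √(2.482e+13 · (2/1.25e+09 − 1/6.6106e+08)) m/s ≈ 46.54 m/s = 46.54 m/s.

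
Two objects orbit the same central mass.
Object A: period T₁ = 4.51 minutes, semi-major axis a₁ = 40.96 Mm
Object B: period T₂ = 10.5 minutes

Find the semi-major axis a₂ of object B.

Convert to SI: T₁ = 4.51 minutes = 270.6 s; a₁ = 40.96 Mm = 4.096e+07 m; T₂ = 10.5 minutes = 630 s.
Kepler's third law: (T₁/T₂)² = (a₁/a₂)³ ⇒ a₂ = a₁ · (T₂/T₁)^(2/3).
T₂/T₁ = 630 / 270.6 = 2.32816.
a₂ = 4.096e+07 · (2.32816)^(2/3) m ≈ 7.195e+07 m = 71.95 Mm.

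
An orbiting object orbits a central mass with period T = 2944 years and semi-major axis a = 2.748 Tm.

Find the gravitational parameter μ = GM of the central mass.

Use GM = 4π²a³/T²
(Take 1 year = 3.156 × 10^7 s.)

Convert to SI: T = 2944 years = 9.29126e+10 s; a = 2.748 Tm = 2.748e+12 m.
GM = 4π² · a³ / T².
GM = 4π² · (2.748e+12)³ / (9.29126e+10)² m³/s² ≈ 9.49e+16 m³/s² = 9.49 × 10^16 m³/s².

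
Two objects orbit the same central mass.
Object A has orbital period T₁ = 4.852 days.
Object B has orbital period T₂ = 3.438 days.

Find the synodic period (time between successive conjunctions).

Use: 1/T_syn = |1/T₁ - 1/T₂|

Convert to SI: T₁ = 4.852 days = 419213 s; T₂ = 3.438 days = 297043 s.
T_syn = |T₁ · T₂ / (T₁ − T₂)|.
T_syn = |419213 · 297043 / (419213 − 297043)| s ≈ 1.019e+06 s = 11.8 days.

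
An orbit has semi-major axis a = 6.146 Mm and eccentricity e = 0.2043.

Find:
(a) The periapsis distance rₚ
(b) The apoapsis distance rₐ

Convert to SI: a = 6.146 Mm = 6.146e+06 m.
(a) rₚ = a(1 − e) = 6.146e+06 · (1 − 0.2043) = 6.146e+06 · 0.7957 ≈ 4.89e+06 m = 4.89 Mm.
(b) rₐ = a(1 + e) = 6.146e+06 · (1 + 0.2043) = 6.146e+06 · 1.2043 ≈ 7.402e+06 m = 7.402 Mm.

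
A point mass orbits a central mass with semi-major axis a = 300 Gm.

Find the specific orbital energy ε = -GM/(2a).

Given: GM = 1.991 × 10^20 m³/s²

Convert to SI: a = 300 Gm = 3e+11 m.
ε = −GM / (2a).
ε = −1.991e+20 / (2 · 3e+11) J/kg ≈ -3.318e+08 J/kg = -331.8 MJ/kg.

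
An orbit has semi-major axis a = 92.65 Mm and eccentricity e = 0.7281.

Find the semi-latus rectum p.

Convert to SI: a = 92.65 Mm = 9.265e+07 m.
p = a (1 − e²).
p = 9.265e+07 · (1 − (0.7281)²) = 9.265e+07 · 0.46987 ≈ 4.353e+07 m = 43.53 Mm.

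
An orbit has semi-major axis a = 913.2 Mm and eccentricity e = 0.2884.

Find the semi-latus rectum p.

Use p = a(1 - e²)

Convert to SI: a = 913.2 Mm = 9.132e+08 m.
p = a (1 − e²).
p = 9.132e+08 · (1 − (0.2884)²) = 9.132e+08 · 0.916825 ≈ 8.372e+08 m = 837.2 Mm.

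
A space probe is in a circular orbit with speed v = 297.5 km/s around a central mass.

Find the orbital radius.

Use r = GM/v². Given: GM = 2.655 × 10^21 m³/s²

Convert to SI: v = 297.5 km/s = 297500 m/s.
For a circular orbit, v² = GM / r, so r = GM / v².
r = 2.655e+21 / (297500)² m ≈ 3e+10 m = 30 Gm.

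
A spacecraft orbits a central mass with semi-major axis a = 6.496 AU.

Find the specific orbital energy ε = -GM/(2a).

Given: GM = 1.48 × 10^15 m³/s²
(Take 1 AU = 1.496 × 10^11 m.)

Convert to SI: a = 6.496 AU = 9.71802e+11 m.
ε = −GM / (2a).
ε = −1.48e+15 / (2 · 9.71802e+11) J/kg ≈ -761.5 J/kg = -761.5 J/kg.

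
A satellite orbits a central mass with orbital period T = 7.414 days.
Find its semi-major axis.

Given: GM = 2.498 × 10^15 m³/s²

Convert to SI: T = 7.414 days = 640570 s.
Invert Kepler's third law: a = (GM · T² / (4π²))^(1/3).
Substituting T = 640570 s and GM = 2.498e+15 m³/s²:
a = (2.498e+15 · (640570)² / (4π²))^(1/3) m
a ≈ 2.961e+08 m = 296.1 Mm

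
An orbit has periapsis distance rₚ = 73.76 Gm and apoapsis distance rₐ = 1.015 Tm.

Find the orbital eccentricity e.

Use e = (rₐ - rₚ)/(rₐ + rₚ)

Convert to SI: rₚ = 73.76 Gm = 7.376e+10 m; rₐ = 1.015 Tm = 1.015e+12 m.
e = (rₐ − rₚ) / (rₐ + rₚ).
e = (1.015e+12 − 7.376e+10) / (1.015e+12 + 7.376e+10) = 9.4124e+11 / 1.08876e+12 ≈ 0.8645.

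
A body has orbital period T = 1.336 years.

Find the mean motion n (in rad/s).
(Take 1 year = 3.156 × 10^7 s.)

Convert to SI: T = 1.336 years = 4.21642e+07 s.
n = 2π / T.
n = 2π / 4.21642e+07 s ≈ 1.49e-07 rad/s.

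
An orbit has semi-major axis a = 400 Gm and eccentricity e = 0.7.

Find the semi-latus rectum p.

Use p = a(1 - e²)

Convert to SI: a = 400 Gm = 4e+11 m.
p = a (1 − e²).
p = 4e+11 · (1 − (0.7)²) = 4e+11 · 0.51 ≈ 2.04e+11 m = 204 Gm.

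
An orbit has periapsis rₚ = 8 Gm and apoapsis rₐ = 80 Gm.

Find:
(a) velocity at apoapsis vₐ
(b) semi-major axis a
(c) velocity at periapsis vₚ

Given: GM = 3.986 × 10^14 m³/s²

Convert to SI: rₚ = 8 Gm = 8e+09 m; rₐ = 80 Gm = 8e+10 m.
(a) With a = (rₚ + rₐ)/2 = 4.4e+10 m, vₐ = √(GM (2/rₐ − 1/a)) = √(3.986e+14 · (2/8e+10 − 1/4.4e+10)) m/s ≈ 30.1 m/s
(b) a = (rₚ + rₐ)/2 = (8e+09 + 8e+10)/2 ≈ 4.4e+10 m
(c) With a = (rₚ + rₐ)/2 = 4.4e+10 m, vₚ = √(GM (2/rₚ − 1/a)) = √(3.986e+14 · (2/8e+09 − 1/4.4e+10)) m/s ≈ 301 m/s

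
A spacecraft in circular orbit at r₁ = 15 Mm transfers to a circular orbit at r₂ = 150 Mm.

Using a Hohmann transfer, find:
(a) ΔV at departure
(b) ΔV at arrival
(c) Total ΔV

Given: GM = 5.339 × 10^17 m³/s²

Convert to SI: r₁ = 15 Mm = 1.5e+07 m; r₂ = 150 Mm = 1.5e+08 m.
Transfer semi-major axis: a_t = (r₁ + r₂)/2 = (1.5e+07 + 1.5e+08)/2 = 8.25e+07 m.
Circular speeds: v₁ = √(GM/r₁) = 188662 m/s, v₂ = √(GM/r₂) = 59660.1 m/s.
Transfer speeds (vis-viva v² = GM(2/r − 1/a_t)): v₁ᵗ = 254392 m/s, v₂ᵗ = 25439.2 m/s.
(a) ΔV₁ = |v₁ᵗ − v₁| ≈ 6.573e+04 m/s = 65.73 km/s.
(b) ΔV₂ = |v₂ − v₂ᵗ| ≈ 3.422e+04 m/s = 34.22 km/s.
(c) ΔV_total = ΔV₁ + ΔV₂ ≈ 9.995e+04 m/s = 99.95 km/s.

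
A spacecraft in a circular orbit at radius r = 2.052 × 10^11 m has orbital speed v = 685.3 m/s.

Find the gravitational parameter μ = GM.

For a circular orbit v² = GM/r, so GM = v² · r.
GM = (685.3)² · 2.052e+11 m³/s² ≈ 9.637e+16 m³/s² = 9.637 × 10^16 m³/s².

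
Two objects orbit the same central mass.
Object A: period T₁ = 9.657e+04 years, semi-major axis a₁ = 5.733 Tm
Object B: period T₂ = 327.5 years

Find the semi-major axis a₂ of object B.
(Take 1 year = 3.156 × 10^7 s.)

Convert to SI: T₁ = 9.657e+04 years = 3.04775e+12 s; a₁ = 5.733 Tm = 5.733e+12 m; T₂ = 327.5 years = 1.03359e+10 s.
Kepler's third law: (T₁/T₂)² = (a₁/a₂)³ ⇒ a₂ = a₁ · (T₂/T₁)^(2/3).
T₂/T₁ = 1.03359e+10 / 3.04775e+12 = 0.00339132.
a₂ = 5.733e+12 · (0.00339132)^(2/3) m ≈ 1.294e+11 m = 129.4 Gm.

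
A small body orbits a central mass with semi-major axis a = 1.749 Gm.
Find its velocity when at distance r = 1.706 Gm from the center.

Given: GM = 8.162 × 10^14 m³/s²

Convert to SI: a = 1.749 Gm = 1.749e+09 m; r = 1.706 Gm = 1.706e+09 m.
Vis-viva: v = √(GM · (2/r − 1/a)).
2/r − 1/a = 2/1.706e+09 − 1/1.749e+09 = 6.00578e-10 m⁻¹.
v = √(8.162e+14 · 6.00578e-10) m/s ≈ 700.1 m/s = 700.1 m/s.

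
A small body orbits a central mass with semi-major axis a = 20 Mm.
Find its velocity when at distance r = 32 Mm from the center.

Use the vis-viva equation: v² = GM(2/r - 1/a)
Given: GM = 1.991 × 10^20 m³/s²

Convert to SI: a = 20 Mm = 2e+07 m; r = 32 Mm = 3.2e+07 m.
Vis-viva: v = √(GM · (2/r − 1/a)).
2/r − 1/a = 2/3.2e+07 − 1/2e+07 = 1.25e-08 m⁻¹.
v = √(1.991e+20 · 1.25e-08) m/s ≈ 1.578e+06 m/s = 1578 km/s.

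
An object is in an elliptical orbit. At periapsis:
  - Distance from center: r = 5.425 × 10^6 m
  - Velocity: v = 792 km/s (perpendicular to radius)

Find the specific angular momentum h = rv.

Convert to SI: v = 792 km/s = 792000 m/s.
With v perpendicular to r, h = r · v.
h = 5.425e+06 · 792000 m²/s ≈ 4.297e+12 m²/s.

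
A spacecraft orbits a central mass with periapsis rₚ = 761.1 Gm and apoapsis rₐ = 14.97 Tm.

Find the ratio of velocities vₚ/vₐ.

Convert to SI: rₚ = 761.1 Gm = 7.611e+11 m; rₐ = 14.97 Tm = 1.497e+13 m.
Conservation of angular momentum gives rₚvₚ = rₐvₐ, so vₚ/vₐ = rₐ/rₚ.
vₚ/vₐ = 1.497e+13 / 7.611e+11 ≈ 19.67.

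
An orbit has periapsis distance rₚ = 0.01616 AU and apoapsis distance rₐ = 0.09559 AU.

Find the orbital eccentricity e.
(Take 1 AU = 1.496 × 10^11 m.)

Convert to SI: rₚ = 0.01616 AU = 2.41754e+09 m; rₐ = 0.09559 AU = 1.43003e+10 m.
e = (rₐ − rₚ) / (rₐ + rₚ).
e = (1.43003e+10 − 2.41754e+09) / (1.43003e+10 + 2.41754e+09) = 1.18827e+10 / 1.67178e+10 ≈ 0.7108.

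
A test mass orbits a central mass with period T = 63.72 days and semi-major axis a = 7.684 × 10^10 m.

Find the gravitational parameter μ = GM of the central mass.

Convert to SI: T = 63.72 days = 5.50541e+06 s.
GM = 4π² · a³ / T².
GM = 4π² · (7.684e+10)³ / (5.50541e+06)² m³/s² ≈ 5.909e+20 m³/s² = 5.909 × 10^20 m³/s².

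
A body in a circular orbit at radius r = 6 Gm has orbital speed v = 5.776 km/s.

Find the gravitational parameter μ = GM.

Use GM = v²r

Convert to SI: r = 6 Gm = 6e+09 m; v = 5.776 km/s = 5776 m/s.
For a circular orbit v² = GM/r, so GM = v² · r.
GM = (5776)² · 6e+09 m³/s² ≈ 2.002e+17 m³/s² = 2.002 × 10^17 m³/s².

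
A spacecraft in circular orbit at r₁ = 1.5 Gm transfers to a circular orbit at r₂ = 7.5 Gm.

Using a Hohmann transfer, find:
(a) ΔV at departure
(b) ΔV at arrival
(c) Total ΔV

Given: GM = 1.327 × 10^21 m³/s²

Convert to SI: r₁ = 1.5 Gm = 1.5e+09 m; r₂ = 7.5 Gm = 7.5e+09 m.
Transfer semi-major axis: a_t = (r₁ + r₂)/2 = (1.5e+09 + 7.5e+09)/2 = 4.5e+09 m.
Circular speeds: v₁ = √(GM/r₁) = 940567 m/s, v₂ = √(GM/r₂) = 420634 m/s.
Transfer speeds (vis-viva v² = GM(2/r − 1/a_t)): v₁ᵗ = 1.21427e+06 m/s, v₂ᵗ = 242853 m/s.
(a) ΔV₁ = |v₁ᵗ − v₁| ≈ 2.737e+05 m/s = 273.7 km/s.
(b) ΔV₂ = |v₂ − v₂ᵗ| ≈ 1.778e+05 m/s = 177.8 km/s.
(c) ΔV_total = ΔV₁ + ΔV₂ ≈ 4.515e+05 m/s = 451.5 km/s.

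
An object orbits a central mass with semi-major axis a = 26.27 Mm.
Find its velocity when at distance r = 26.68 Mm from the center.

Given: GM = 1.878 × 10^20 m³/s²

Convert to SI: a = 26.27 Mm = 2.627e+07 m; r = 26.68 Mm = 2.668e+07 m.
Vis-viva: v = √(GM · (2/r − 1/a)).
2/r − 1/a = 2/2.668e+07 − 1/2.627e+07 = 3.68963e-08 m⁻¹.
v = √(1.878e+20 · 3.68963e-08) m/s ≈ 2.632e+06 m/s = 2632 km/s.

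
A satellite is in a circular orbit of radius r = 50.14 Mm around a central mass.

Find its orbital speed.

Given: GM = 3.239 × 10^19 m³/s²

Convert to SI: r = 50.14 Mm = 5.014e+07 m.
For a circular orbit, gravity supplies the centripetal force, so v = √(GM / r).
v = √(3.239e+19 / 5.014e+07) m/s ≈ 8.037e+05 m/s = 803.7 km/s.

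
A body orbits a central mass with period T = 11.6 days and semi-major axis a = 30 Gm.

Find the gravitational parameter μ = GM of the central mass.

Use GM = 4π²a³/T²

Convert to SI: T = 11.6 days = 1.00224e+06 s; a = 30 Gm = 3e+10 m.
GM = 4π² · a³ / T².
GM = 4π² · (3e+10)³ / (1.00224e+06)² m³/s² ≈ 1.061e+21 m³/s² = 1.061 × 10^21 m³/s².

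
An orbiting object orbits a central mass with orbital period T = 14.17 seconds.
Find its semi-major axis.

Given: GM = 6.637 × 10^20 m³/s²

Invert Kepler's third law: a = (GM · T² / (4π²))^(1/3).
Substituting T = 14.17 s and GM = 6.637e+20 m³/s²:
a = (6.637e+20 · (14.17)² / (4π²))^(1/3) m
a ≈ 1.5e+07 m = 15 Mm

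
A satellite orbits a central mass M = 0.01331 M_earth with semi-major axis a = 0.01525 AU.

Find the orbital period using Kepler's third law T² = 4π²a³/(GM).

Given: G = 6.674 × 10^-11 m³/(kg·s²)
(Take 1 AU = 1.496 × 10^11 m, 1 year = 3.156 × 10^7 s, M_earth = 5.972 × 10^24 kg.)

Convert to SI: a = 0.01525 AU = 2.2814e+09 m; M = 0.01331 M_earth = 7.94873e+22 kg.
GM = G · M = 6.674e-11 · 7.94873e+22 = 5.30498e+12 m³/s².
Kepler's third law: T = 2π √(a³ / GM).
Substituting a = 2.2814e+09 m and GM = 5.30498e+12 m³/s²:
T = 2π √((2.2814e+09)³ / 5.30498e+12) s
T ≈ 2.973e+08 s = 9.419 years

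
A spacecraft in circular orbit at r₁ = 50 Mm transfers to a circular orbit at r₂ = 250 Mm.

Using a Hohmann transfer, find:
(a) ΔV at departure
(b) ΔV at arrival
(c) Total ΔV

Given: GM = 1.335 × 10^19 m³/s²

Convert to SI: r₁ = 50 Mm = 5e+07 m; r₂ = 250 Mm = 2.5e+08 m.
Transfer semi-major axis: a_t = (r₁ + r₂)/2 = (5e+07 + 2.5e+08)/2 = 1.5e+08 m.
Circular speeds: v₁ = √(GM/r₁) = 516720 m/s, v₂ = √(GM/r₂) = 231084 m/s.
Transfer speeds (vis-viva v² = GM(2/r − 1/a_t)): v₁ᵗ = 667083 m/s, v₂ᵗ = 133417 m/s.
(a) ΔV₁ = |v₁ᵗ − v₁| ≈ 1.504e+05 m/s = 150.4 km/s.
(b) ΔV₂ = |v₂ − v₂ᵗ| ≈ 9.767e+04 m/s = 97.67 km/s.
(c) ΔV_total = ΔV₁ + ΔV₂ ≈ 2.48e+05 m/s = 248 km/s.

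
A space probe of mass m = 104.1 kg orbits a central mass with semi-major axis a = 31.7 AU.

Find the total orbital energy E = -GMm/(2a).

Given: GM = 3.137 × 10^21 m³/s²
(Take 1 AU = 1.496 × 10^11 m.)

Convert to SI: a = 31.7 AU = 4.74232e+12 m.
E = −GMm / (2a).
E = −3.137e+21 · 104.1 / (2 · 4.74232e+12) J ≈ -3.443e+10 J = -34.43 GJ.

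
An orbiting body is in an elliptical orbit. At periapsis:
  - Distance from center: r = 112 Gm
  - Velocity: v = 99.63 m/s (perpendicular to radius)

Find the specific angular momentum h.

Convert to SI: r = 112 Gm = 1.12e+11 m.
With v perpendicular to r, h = r · v.
h = 1.12e+11 · 99.63 m²/s ≈ 1.116e+13 m²/s.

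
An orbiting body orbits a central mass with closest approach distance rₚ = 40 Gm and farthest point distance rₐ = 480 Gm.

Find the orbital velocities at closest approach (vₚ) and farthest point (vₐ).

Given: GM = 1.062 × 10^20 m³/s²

Convert to SI: rₚ = 40 Gm = 4e+10 m; rₐ = 480 Gm = 4.8e+11 m.
Use the vis-viva equation v² = GM(2/r − 1/a) with a = (rₚ + rₐ)/2 = (4e+10 + 4.8e+11)/2 = 2.6e+11 m.
vₚ = √(GM · (2/rₚ − 1/a)) = √(1.062e+20 · (2/4e+10 − 1/2.6e+11)) m/s ≈ 7.001e+04 m/s = 70.01 km/s.
vₐ = √(GM · (2/rₐ − 1/a)) = √(1.062e+20 · (2/4.8e+11 − 1/2.6e+11)) m/s ≈ 5834 m/s = 5.834 km/s.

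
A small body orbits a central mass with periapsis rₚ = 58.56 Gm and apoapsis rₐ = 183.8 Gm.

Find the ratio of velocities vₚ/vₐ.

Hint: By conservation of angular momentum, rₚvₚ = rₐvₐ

Convert to SI: rₚ = 58.56 Gm = 5.856e+10 m; rₐ = 183.8 Gm = 1.838e+11 m.
Conservation of angular momentum gives rₚvₚ = rₐvₐ, so vₚ/vₐ = rₐ/rₚ.
vₚ/vₐ = 1.838e+11 / 5.856e+10 ≈ 3.139.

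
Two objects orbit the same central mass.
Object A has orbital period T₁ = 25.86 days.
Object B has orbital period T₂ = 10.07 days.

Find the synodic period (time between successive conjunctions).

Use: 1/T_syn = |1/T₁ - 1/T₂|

Convert to SI: T₁ = 25.86 days = 2.2343e+06 s; T₂ = 10.07 days = 870048 s.
T_syn = |T₁ · T₂ / (T₁ − T₂)|.
T_syn = |2.2343e+06 · 870048 / (2.2343e+06 − 870048)| s ≈ 1.425e+06 s = 16.49 days.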